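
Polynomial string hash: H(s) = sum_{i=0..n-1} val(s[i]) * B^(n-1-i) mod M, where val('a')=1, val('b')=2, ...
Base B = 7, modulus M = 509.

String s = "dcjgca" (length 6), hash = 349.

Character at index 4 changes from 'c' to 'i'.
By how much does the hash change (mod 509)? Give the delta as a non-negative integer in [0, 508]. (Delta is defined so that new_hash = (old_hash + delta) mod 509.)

Delta formula: (val(new) - val(old)) * B^(n-1-k) mod M
  val('i') - val('c') = 9 - 3 = 6
  B^(n-1-k) = 7^1 mod 509 = 7
  Delta = 6 * 7 mod 509 = 42

Answer: 42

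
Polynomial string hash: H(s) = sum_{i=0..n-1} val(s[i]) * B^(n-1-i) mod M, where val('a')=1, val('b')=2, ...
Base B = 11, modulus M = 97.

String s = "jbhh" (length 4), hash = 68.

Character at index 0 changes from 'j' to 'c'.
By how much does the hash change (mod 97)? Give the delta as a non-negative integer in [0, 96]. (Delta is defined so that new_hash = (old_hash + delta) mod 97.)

Delta formula: (val(new) - val(old)) * B^(n-1-k) mod M
  val('c') - val('j') = 3 - 10 = -7
  B^(n-1-k) = 11^3 mod 97 = 70
  Delta = -7 * 70 mod 97 = 92

Answer: 92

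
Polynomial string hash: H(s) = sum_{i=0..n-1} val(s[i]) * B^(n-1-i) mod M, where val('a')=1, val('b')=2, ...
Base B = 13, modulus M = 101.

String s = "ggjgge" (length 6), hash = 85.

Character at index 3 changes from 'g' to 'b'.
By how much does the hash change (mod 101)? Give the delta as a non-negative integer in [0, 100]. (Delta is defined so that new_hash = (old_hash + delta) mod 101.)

Answer: 64

Derivation:
Delta formula: (val(new) - val(old)) * B^(n-1-k) mod M
  val('b') - val('g') = 2 - 7 = -5
  B^(n-1-k) = 13^2 mod 101 = 68
  Delta = -5 * 68 mod 101 = 64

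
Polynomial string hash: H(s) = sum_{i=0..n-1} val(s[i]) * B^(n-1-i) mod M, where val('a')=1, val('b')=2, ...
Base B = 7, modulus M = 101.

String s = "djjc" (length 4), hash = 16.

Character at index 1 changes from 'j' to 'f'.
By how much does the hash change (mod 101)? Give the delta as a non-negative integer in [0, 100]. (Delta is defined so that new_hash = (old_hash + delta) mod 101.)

Delta formula: (val(new) - val(old)) * B^(n-1-k) mod M
  val('f') - val('j') = 6 - 10 = -4
  B^(n-1-k) = 7^2 mod 101 = 49
  Delta = -4 * 49 mod 101 = 6

Answer: 6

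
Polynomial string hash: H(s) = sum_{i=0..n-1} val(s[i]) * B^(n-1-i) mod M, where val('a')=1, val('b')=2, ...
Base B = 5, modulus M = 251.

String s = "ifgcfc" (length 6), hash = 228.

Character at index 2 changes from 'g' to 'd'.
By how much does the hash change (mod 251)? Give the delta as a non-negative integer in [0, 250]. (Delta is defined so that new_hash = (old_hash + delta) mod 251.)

Delta formula: (val(new) - val(old)) * B^(n-1-k) mod M
  val('d') - val('g') = 4 - 7 = -3
  B^(n-1-k) = 5^3 mod 251 = 125
  Delta = -3 * 125 mod 251 = 127

Answer: 127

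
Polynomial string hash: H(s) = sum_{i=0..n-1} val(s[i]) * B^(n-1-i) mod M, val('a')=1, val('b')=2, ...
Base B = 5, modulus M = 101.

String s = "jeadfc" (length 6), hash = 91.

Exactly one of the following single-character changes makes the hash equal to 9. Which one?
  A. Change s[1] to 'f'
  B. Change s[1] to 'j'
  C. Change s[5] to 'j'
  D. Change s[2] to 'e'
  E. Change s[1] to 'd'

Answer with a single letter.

Answer: A

Derivation:
Option A: s[1]='e'->'f', delta=(6-5)*5^4 mod 101 = 19, hash=91+19 mod 101 = 9 <-- target
Option B: s[1]='e'->'j', delta=(10-5)*5^4 mod 101 = 95, hash=91+95 mod 101 = 85
Option C: s[5]='c'->'j', delta=(10-3)*5^0 mod 101 = 7, hash=91+7 mod 101 = 98
Option D: s[2]='a'->'e', delta=(5-1)*5^3 mod 101 = 96, hash=91+96 mod 101 = 86
Option E: s[1]='e'->'d', delta=(4-5)*5^4 mod 101 = 82, hash=91+82 mod 101 = 72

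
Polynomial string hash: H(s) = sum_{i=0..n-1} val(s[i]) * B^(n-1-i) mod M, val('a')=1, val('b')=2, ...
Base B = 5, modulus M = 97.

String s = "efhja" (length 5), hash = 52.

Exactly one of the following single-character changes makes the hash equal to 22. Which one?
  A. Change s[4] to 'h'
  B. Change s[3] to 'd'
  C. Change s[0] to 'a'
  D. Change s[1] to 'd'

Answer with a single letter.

Option A: s[4]='a'->'h', delta=(8-1)*5^0 mod 97 = 7, hash=52+7 mod 97 = 59
Option B: s[3]='j'->'d', delta=(4-10)*5^1 mod 97 = 67, hash=52+67 mod 97 = 22 <-- target
Option C: s[0]='e'->'a', delta=(1-5)*5^4 mod 97 = 22, hash=52+22 mod 97 = 74
Option D: s[1]='f'->'d', delta=(4-6)*5^3 mod 97 = 41, hash=52+41 mod 97 = 93

Answer: B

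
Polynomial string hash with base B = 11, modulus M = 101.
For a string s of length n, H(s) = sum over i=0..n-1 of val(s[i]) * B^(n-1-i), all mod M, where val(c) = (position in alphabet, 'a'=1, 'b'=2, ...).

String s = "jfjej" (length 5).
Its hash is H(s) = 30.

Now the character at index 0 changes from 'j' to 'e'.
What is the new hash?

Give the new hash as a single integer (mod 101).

val('j') = 10, val('e') = 5
Position k = 0, exponent = n-1-k = 4
B^4 mod M = 11^4 mod 101 = 97
Delta = (5 - 10) * 97 mod 101 = 20
New hash = (30 + 20) mod 101 = 50

Answer: 50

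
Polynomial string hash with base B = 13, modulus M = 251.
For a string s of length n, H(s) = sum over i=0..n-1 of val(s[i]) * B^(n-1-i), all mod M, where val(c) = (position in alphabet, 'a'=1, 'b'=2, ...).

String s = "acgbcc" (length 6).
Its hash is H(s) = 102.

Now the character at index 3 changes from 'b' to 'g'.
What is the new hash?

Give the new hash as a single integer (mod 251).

val('b') = 2, val('g') = 7
Position k = 3, exponent = n-1-k = 2
B^2 mod M = 13^2 mod 251 = 169
Delta = (7 - 2) * 169 mod 251 = 92
New hash = (102 + 92) mod 251 = 194

Answer: 194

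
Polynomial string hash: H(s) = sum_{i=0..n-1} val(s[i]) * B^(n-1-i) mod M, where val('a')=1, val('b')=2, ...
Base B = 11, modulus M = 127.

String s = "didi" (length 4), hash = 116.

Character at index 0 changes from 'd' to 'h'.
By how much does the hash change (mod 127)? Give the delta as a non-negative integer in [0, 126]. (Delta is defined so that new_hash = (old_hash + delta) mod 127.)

Delta formula: (val(new) - val(old)) * B^(n-1-k) mod M
  val('h') - val('d') = 8 - 4 = 4
  B^(n-1-k) = 11^3 mod 127 = 61
  Delta = 4 * 61 mod 127 = 117

Answer: 117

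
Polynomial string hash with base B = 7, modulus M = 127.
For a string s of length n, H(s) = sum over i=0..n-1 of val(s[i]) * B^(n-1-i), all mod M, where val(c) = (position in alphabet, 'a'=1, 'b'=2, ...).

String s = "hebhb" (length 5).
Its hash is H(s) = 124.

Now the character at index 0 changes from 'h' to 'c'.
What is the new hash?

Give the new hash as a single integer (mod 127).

Answer: 57

Derivation:
val('h') = 8, val('c') = 3
Position k = 0, exponent = n-1-k = 4
B^4 mod M = 7^4 mod 127 = 115
Delta = (3 - 8) * 115 mod 127 = 60
New hash = (124 + 60) mod 127 = 57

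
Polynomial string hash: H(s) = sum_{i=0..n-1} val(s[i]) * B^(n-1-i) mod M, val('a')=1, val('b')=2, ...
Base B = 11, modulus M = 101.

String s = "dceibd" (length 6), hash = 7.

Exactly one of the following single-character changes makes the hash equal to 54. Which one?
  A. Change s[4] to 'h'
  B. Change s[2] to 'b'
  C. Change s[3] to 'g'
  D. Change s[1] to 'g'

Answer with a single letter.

Option A: s[4]='b'->'h', delta=(8-2)*11^1 mod 101 = 66, hash=7+66 mod 101 = 73
Option B: s[2]='e'->'b', delta=(2-5)*11^3 mod 101 = 47, hash=7+47 mod 101 = 54 <-- target
Option C: s[3]='i'->'g', delta=(7-9)*11^2 mod 101 = 61, hash=7+61 mod 101 = 68
Option D: s[1]='c'->'g', delta=(7-3)*11^4 mod 101 = 85, hash=7+85 mod 101 = 92

Answer: B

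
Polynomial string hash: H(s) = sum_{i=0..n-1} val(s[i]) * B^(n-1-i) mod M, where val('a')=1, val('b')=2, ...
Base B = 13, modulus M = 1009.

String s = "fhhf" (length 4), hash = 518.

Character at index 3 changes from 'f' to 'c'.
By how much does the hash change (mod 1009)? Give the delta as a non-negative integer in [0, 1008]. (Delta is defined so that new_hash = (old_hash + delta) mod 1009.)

Delta formula: (val(new) - val(old)) * B^(n-1-k) mod M
  val('c') - val('f') = 3 - 6 = -3
  B^(n-1-k) = 13^0 mod 1009 = 1
  Delta = -3 * 1 mod 1009 = 1006

Answer: 1006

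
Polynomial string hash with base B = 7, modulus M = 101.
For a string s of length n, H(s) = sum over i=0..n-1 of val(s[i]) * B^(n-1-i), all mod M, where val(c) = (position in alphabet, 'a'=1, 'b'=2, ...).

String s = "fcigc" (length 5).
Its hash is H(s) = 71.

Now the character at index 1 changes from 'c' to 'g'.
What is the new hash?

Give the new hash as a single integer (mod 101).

val('c') = 3, val('g') = 7
Position k = 1, exponent = n-1-k = 3
B^3 mod M = 7^3 mod 101 = 40
Delta = (7 - 3) * 40 mod 101 = 59
New hash = (71 + 59) mod 101 = 29

Answer: 29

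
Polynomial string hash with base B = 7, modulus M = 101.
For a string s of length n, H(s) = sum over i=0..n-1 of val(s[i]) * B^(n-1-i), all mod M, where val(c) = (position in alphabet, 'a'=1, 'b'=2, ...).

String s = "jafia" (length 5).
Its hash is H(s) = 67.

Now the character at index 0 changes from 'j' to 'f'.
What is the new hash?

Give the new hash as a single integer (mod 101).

val('j') = 10, val('f') = 6
Position k = 0, exponent = n-1-k = 4
B^4 mod M = 7^4 mod 101 = 78
Delta = (6 - 10) * 78 mod 101 = 92
New hash = (67 + 92) mod 101 = 58

Answer: 58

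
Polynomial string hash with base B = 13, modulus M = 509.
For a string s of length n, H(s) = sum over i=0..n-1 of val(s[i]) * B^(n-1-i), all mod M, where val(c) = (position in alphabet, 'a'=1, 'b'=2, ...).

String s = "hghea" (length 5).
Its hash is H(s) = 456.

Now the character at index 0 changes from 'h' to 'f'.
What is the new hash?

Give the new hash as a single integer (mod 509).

val('h') = 8, val('f') = 6
Position k = 0, exponent = n-1-k = 4
B^4 mod M = 13^4 mod 509 = 57
Delta = (6 - 8) * 57 mod 509 = 395
New hash = (456 + 395) mod 509 = 342

Answer: 342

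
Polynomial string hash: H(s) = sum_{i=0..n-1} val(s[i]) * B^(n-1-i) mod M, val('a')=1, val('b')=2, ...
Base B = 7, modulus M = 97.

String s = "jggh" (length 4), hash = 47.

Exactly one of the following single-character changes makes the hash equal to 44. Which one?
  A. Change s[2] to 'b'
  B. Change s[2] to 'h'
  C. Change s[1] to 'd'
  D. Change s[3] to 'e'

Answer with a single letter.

Answer: D

Derivation:
Option A: s[2]='g'->'b', delta=(2-7)*7^1 mod 97 = 62, hash=47+62 mod 97 = 12
Option B: s[2]='g'->'h', delta=(8-7)*7^1 mod 97 = 7, hash=47+7 mod 97 = 54
Option C: s[1]='g'->'d', delta=(4-7)*7^2 mod 97 = 47, hash=47+47 mod 97 = 94
Option D: s[3]='h'->'e', delta=(5-8)*7^0 mod 97 = 94, hash=47+94 mod 97 = 44 <-- target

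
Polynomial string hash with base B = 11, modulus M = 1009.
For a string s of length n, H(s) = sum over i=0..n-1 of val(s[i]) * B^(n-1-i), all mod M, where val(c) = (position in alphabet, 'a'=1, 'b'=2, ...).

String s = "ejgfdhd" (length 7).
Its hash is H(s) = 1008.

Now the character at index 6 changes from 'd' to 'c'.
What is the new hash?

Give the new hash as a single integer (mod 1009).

Answer: 1007

Derivation:
val('d') = 4, val('c') = 3
Position k = 6, exponent = n-1-k = 0
B^0 mod M = 11^0 mod 1009 = 1
Delta = (3 - 4) * 1 mod 1009 = 1008
New hash = (1008 + 1008) mod 1009 = 1007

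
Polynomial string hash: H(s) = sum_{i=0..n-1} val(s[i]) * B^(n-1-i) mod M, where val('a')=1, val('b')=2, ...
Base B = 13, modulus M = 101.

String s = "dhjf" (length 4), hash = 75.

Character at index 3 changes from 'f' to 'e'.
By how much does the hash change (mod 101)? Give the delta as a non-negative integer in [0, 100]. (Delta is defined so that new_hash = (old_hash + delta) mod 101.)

Answer: 100

Derivation:
Delta formula: (val(new) - val(old)) * B^(n-1-k) mod M
  val('e') - val('f') = 5 - 6 = -1
  B^(n-1-k) = 13^0 mod 101 = 1
  Delta = -1 * 1 mod 101 = 100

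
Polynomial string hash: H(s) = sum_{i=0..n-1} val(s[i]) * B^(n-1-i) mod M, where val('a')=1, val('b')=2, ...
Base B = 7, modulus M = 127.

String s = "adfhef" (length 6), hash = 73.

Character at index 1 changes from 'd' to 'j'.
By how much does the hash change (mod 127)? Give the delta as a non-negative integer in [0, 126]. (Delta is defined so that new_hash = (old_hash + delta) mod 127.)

Answer: 55

Derivation:
Delta formula: (val(new) - val(old)) * B^(n-1-k) mod M
  val('j') - val('d') = 10 - 4 = 6
  B^(n-1-k) = 7^4 mod 127 = 115
  Delta = 6 * 115 mod 127 = 55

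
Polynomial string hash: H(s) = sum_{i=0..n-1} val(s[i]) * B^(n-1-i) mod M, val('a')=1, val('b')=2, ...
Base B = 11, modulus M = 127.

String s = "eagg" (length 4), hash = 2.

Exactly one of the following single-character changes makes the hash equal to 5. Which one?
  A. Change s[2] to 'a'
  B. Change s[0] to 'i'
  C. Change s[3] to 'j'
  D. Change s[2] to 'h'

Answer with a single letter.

Option A: s[2]='g'->'a', delta=(1-7)*11^1 mod 127 = 61, hash=2+61 mod 127 = 63
Option B: s[0]='e'->'i', delta=(9-5)*11^3 mod 127 = 117, hash=2+117 mod 127 = 119
Option C: s[3]='g'->'j', delta=(10-7)*11^0 mod 127 = 3, hash=2+3 mod 127 = 5 <-- target
Option D: s[2]='g'->'h', delta=(8-7)*11^1 mod 127 = 11, hash=2+11 mod 127 = 13

Answer: C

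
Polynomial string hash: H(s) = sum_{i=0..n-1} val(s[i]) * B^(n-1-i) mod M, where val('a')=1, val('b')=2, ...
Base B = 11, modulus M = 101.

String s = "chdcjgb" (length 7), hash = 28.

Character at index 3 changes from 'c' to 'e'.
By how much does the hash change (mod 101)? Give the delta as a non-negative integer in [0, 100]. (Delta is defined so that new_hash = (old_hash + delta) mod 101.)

Delta formula: (val(new) - val(old)) * B^(n-1-k) mod M
  val('e') - val('c') = 5 - 3 = 2
  B^(n-1-k) = 11^3 mod 101 = 18
  Delta = 2 * 18 mod 101 = 36

Answer: 36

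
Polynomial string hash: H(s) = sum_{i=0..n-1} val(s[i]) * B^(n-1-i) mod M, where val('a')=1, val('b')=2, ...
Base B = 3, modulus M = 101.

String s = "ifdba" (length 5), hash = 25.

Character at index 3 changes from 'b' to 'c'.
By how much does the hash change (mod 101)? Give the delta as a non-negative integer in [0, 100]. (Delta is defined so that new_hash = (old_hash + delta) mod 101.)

Answer: 3

Derivation:
Delta formula: (val(new) - val(old)) * B^(n-1-k) mod M
  val('c') - val('b') = 3 - 2 = 1
  B^(n-1-k) = 3^1 mod 101 = 3
  Delta = 1 * 3 mod 101 = 3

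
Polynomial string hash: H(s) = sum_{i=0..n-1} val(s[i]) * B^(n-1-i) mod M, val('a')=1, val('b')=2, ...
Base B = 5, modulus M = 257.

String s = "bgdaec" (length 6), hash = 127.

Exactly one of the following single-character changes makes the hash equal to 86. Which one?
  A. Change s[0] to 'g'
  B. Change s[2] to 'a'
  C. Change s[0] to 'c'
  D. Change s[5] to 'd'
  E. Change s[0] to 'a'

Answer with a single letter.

Answer: E

Derivation:
Option A: s[0]='b'->'g', delta=(7-2)*5^5 mod 257 = 205, hash=127+205 mod 257 = 75
Option B: s[2]='d'->'a', delta=(1-4)*5^3 mod 257 = 139, hash=127+139 mod 257 = 9
Option C: s[0]='b'->'c', delta=(3-2)*5^5 mod 257 = 41, hash=127+41 mod 257 = 168
Option D: s[5]='c'->'d', delta=(4-3)*5^0 mod 257 = 1, hash=127+1 mod 257 = 128
Option E: s[0]='b'->'a', delta=(1-2)*5^5 mod 257 = 216, hash=127+216 mod 257 = 86 <-- target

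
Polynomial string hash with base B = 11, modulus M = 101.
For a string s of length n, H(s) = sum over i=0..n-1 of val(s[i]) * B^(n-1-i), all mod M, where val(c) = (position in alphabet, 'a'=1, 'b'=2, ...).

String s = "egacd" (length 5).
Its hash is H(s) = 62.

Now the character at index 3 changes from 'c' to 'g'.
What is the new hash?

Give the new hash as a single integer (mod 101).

val('c') = 3, val('g') = 7
Position k = 3, exponent = n-1-k = 1
B^1 mod M = 11^1 mod 101 = 11
Delta = (7 - 3) * 11 mod 101 = 44
New hash = (62 + 44) mod 101 = 5

Answer: 5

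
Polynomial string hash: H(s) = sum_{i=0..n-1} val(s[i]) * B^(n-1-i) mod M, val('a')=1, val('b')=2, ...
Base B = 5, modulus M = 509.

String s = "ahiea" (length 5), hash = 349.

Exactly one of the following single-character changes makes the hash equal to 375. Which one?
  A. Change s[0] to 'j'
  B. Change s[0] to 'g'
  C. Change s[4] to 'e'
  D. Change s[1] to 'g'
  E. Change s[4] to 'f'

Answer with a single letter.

Option A: s[0]='a'->'j', delta=(10-1)*5^4 mod 509 = 26, hash=349+26 mod 509 = 375 <-- target
Option B: s[0]='a'->'g', delta=(7-1)*5^4 mod 509 = 187, hash=349+187 mod 509 = 27
Option C: s[4]='a'->'e', delta=(5-1)*5^0 mod 509 = 4, hash=349+4 mod 509 = 353
Option D: s[1]='h'->'g', delta=(7-8)*5^3 mod 509 = 384, hash=349+384 mod 509 = 224
Option E: s[4]='a'->'f', delta=(6-1)*5^0 mod 509 = 5, hash=349+5 mod 509 = 354

Answer: A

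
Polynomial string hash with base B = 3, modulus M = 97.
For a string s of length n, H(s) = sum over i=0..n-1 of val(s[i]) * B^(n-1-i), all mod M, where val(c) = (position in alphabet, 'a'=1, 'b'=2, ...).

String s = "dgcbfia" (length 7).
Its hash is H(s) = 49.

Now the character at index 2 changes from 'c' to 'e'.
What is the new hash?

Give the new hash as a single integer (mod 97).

val('c') = 3, val('e') = 5
Position k = 2, exponent = n-1-k = 4
B^4 mod M = 3^4 mod 97 = 81
Delta = (5 - 3) * 81 mod 97 = 65
New hash = (49 + 65) mod 97 = 17

Answer: 17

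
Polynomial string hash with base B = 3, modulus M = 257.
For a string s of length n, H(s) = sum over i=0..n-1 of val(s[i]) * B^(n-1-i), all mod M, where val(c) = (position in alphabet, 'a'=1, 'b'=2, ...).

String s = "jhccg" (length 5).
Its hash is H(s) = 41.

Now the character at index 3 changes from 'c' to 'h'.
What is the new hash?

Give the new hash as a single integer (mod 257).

Answer: 56

Derivation:
val('c') = 3, val('h') = 8
Position k = 3, exponent = n-1-k = 1
B^1 mod M = 3^1 mod 257 = 3
Delta = (8 - 3) * 3 mod 257 = 15
New hash = (41 + 15) mod 257 = 56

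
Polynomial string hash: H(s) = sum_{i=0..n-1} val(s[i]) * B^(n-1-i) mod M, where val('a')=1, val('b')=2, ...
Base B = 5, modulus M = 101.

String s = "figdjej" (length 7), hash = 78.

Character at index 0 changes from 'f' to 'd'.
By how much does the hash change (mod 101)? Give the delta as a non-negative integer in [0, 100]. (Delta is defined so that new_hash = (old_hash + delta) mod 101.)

Answer: 60

Derivation:
Delta formula: (val(new) - val(old)) * B^(n-1-k) mod M
  val('d') - val('f') = 4 - 6 = -2
  B^(n-1-k) = 5^6 mod 101 = 71
  Delta = -2 * 71 mod 101 = 60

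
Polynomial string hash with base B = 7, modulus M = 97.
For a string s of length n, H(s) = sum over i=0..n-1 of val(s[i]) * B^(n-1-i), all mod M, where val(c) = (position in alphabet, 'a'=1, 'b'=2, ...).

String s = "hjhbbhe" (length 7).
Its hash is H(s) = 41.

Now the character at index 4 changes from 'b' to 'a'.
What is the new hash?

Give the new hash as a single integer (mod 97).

val('b') = 2, val('a') = 1
Position k = 4, exponent = n-1-k = 2
B^2 mod M = 7^2 mod 97 = 49
Delta = (1 - 2) * 49 mod 97 = 48
New hash = (41 + 48) mod 97 = 89

Answer: 89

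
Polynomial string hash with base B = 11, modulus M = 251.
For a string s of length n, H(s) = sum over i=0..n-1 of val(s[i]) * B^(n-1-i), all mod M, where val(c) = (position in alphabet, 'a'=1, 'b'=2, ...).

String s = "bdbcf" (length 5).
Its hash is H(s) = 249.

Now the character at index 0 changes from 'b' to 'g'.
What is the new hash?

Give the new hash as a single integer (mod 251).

Answer: 162

Derivation:
val('b') = 2, val('g') = 7
Position k = 0, exponent = n-1-k = 4
B^4 mod M = 11^4 mod 251 = 83
Delta = (7 - 2) * 83 mod 251 = 164
New hash = (249 + 164) mod 251 = 162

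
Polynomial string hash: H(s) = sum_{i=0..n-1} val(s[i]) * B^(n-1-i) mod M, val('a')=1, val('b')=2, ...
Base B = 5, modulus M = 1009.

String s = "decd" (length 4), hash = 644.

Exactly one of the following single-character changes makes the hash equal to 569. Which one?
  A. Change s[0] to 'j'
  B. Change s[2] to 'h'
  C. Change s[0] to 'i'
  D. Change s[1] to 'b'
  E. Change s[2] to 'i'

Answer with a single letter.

Option A: s[0]='d'->'j', delta=(10-4)*5^3 mod 1009 = 750, hash=644+750 mod 1009 = 385
Option B: s[2]='c'->'h', delta=(8-3)*5^1 mod 1009 = 25, hash=644+25 mod 1009 = 669
Option C: s[0]='d'->'i', delta=(9-4)*5^3 mod 1009 = 625, hash=644+625 mod 1009 = 260
Option D: s[1]='e'->'b', delta=(2-5)*5^2 mod 1009 = 934, hash=644+934 mod 1009 = 569 <-- target
Option E: s[2]='c'->'i', delta=(9-3)*5^1 mod 1009 = 30, hash=644+30 mod 1009 = 674

Answer: D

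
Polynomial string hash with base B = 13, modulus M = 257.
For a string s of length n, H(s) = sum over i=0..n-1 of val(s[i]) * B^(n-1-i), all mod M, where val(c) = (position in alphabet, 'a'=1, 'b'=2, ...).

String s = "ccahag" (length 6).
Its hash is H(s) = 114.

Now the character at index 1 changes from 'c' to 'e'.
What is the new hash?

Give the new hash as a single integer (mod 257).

Answer: 182

Derivation:
val('c') = 3, val('e') = 5
Position k = 1, exponent = n-1-k = 4
B^4 mod M = 13^4 mod 257 = 34
Delta = (5 - 3) * 34 mod 257 = 68
New hash = (114 + 68) mod 257 = 182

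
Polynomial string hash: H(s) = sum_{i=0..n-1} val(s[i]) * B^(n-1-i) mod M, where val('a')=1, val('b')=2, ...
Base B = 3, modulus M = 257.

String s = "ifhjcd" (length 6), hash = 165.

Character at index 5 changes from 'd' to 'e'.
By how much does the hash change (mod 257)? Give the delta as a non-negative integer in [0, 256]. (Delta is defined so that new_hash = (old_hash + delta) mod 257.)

Delta formula: (val(new) - val(old)) * B^(n-1-k) mod M
  val('e') - val('d') = 5 - 4 = 1
  B^(n-1-k) = 3^0 mod 257 = 1
  Delta = 1 * 1 mod 257 = 1

Answer: 1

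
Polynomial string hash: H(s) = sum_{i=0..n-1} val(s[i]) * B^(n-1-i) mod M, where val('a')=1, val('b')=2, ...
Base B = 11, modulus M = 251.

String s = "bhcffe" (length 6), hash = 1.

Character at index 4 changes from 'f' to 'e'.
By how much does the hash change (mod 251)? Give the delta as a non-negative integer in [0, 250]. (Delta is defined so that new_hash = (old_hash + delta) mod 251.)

Answer: 240

Derivation:
Delta formula: (val(new) - val(old)) * B^(n-1-k) mod M
  val('e') - val('f') = 5 - 6 = -1
  B^(n-1-k) = 11^1 mod 251 = 11
  Delta = -1 * 11 mod 251 = 240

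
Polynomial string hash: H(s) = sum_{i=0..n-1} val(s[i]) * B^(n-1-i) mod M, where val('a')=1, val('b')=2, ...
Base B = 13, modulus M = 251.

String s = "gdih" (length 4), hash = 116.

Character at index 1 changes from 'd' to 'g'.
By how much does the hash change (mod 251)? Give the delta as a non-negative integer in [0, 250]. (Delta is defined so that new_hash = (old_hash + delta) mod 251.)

Answer: 5

Derivation:
Delta formula: (val(new) - val(old)) * B^(n-1-k) mod M
  val('g') - val('d') = 7 - 4 = 3
  B^(n-1-k) = 13^2 mod 251 = 169
  Delta = 3 * 169 mod 251 = 5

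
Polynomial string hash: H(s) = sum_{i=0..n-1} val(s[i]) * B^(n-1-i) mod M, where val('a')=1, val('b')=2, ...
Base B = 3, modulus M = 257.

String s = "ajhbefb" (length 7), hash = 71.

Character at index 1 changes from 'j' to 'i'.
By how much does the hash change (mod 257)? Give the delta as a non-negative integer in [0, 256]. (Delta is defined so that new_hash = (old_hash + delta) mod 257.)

Answer: 14

Derivation:
Delta formula: (val(new) - val(old)) * B^(n-1-k) mod M
  val('i') - val('j') = 9 - 10 = -1
  B^(n-1-k) = 3^5 mod 257 = 243
  Delta = -1 * 243 mod 257 = 14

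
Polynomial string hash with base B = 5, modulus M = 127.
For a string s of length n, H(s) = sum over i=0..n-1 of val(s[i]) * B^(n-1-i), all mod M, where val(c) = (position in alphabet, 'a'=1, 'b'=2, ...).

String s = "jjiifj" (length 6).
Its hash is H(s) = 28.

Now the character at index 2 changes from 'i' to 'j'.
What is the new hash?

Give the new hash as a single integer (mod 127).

val('i') = 9, val('j') = 10
Position k = 2, exponent = n-1-k = 3
B^3 mod M = 5^3 mod 127 = 125
Delta = (10 - 9) * 125 mod 127 = 125
New hash = (28 + 125) mod 127 = 26

Answer: 26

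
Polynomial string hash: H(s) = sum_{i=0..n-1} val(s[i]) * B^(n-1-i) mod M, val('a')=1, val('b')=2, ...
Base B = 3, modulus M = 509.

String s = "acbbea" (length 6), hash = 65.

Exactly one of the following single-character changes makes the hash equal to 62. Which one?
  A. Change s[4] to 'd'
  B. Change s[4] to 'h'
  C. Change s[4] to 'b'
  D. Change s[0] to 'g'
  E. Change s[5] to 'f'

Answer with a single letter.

Answer: A

Derivation:
Option A: s[4]='e'->'d', delta=(4-5)*3^1 mod 509 = 506, hash=65+506 mod 509 = 62 <-- target
Option B: s[4]='e'->'h', delta=(8-5)*3^1 mod 509 = 9, hash=65+9 mod 509 = 74
Option C: s[4]='e'->'b', delta=(2-5)*3^1 mod 509 = 500, hash=65+500 mod 509 = 56
Option D: s[0]='a'->'g', delta=(7-1)*3^5 mod 509 = 440, hash=65+440 mod 509 = 505
Option E: s[5]='a'->'f', delta=(6-1)*3^0 mod 509 = 5, hash=65+5 mod 509 = 70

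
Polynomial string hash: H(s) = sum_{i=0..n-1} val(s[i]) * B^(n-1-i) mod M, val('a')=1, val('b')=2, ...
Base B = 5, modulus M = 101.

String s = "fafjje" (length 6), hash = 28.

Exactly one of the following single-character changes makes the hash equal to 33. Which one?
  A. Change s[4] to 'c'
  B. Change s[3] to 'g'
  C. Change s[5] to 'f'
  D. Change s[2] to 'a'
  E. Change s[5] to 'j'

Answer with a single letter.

Option A: s[4]='j'->'c', delta=(3-10)*5^1 mod 101 = 66, hash=28+66 mod 101 = 94
Option B: s[3]='j'->'g', delta=(7-10)*5^2 mod 101 = 26, hash=28+26 mod 101 = 54
Option C: s[5]='e'->'f', delta=(6-5)*5^0 mod 101 = 1, hash=28+1 mod 101 = 29
Option D: s[2]='f'->'a', delta=(1-6)*5^3 mod 101 = 82, hash=28+82 mod 101 = 9
Option E: s[5]='e'->'j', delta=(10-5)*5^0 mod 101 = 5, hash=28+5 mod 101 = 33 <-- target

Answer: E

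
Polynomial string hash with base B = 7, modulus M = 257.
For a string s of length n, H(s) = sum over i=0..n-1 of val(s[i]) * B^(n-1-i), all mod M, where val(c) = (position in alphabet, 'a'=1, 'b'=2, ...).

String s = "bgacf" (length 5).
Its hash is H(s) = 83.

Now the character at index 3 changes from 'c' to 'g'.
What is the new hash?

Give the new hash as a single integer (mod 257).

Answer: 111

Derivation:
val('c') = 3, val('g') = 7
Position k = 3, exponent = n-1-k = 1
B^1 mod M = 7^1 mod 257 = 7
Delta = (7 - 3) * 7 mod 257 = 28
New hash = (83 + 28) mod 257 = 111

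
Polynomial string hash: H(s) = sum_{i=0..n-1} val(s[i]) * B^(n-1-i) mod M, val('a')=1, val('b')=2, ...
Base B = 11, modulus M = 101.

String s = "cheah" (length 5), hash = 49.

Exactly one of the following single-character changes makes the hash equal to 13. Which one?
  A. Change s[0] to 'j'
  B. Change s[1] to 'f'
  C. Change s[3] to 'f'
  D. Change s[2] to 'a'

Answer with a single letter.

Answer: B

Derivation:
Option A: s[0]='c'->'j', delta=(10-3)*11^4 mod 101 = 73, hash=49+73 mod 101 = 21
Option B: s[1]='h'->'f', delta=(6-8)*11^3 mod 101 = 65, hash=49+65 mod 101 = 13 <-- target
Option C: s[3]='a'->'f', delta=(6-1)*11^1 mod 101 = 55, hash=49+55 mod 101 = 3
Option D: s[2]='e'->'a', delta=(1-5)*11^2 mod 101 = 21, hash=49+21 mod 101 = 70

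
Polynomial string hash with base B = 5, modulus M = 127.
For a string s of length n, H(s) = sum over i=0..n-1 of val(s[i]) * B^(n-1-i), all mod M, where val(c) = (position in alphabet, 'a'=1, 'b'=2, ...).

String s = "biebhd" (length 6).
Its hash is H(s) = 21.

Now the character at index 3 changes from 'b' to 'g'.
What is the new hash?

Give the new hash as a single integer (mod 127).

val('b') = 2, val('g') = 7
Position k = 3, exponent = n-1-k = 2
B^2 mod M = 5^2 mod 127 = 25
Delta = (7 - 2) * 25 mod 127 = 125
New hash = (21 + 125) mod 127 = 19

Answer: 19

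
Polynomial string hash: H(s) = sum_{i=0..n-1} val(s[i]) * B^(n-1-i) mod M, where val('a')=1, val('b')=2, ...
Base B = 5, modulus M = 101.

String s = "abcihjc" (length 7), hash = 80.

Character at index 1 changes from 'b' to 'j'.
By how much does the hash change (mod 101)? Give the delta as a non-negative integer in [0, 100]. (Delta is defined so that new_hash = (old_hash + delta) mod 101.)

Answer: 53

Derivation:
Delta formula: (val(new) - val(old)) * B^(n-1-k) mod M
  val('j') - val('b') = 10 - 2 = 8
  B^(n-1-k) = 5^5 mod 101 = 95
  Delta = 8 * 95 mod 101 = 53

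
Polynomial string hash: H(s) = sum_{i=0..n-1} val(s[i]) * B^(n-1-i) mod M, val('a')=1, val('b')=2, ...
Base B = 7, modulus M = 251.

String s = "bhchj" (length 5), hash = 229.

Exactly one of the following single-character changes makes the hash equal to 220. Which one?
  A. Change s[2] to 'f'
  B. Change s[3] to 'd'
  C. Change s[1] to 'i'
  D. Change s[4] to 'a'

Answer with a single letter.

Option A: s[2]='c'->'f', delta=(6-3)*7^2 mod 251 = 147, hash=229+147 mod 251 = 125
Option B: s[3]='h'->'d', delta=(4-8)*7^1 mod 251 = 223, hash=229+223 mod 251 = 201
Option C: s[1]='h'->'i', delta=(9-8)*7^3 mod 251 = 92, hash=229+92 mod 251 = 70
Option D: s[4]='j'->'a', delta=(1-10)*7^0 mod 251 = 242, hash=229+242 mod 251 = 220 <-- target

Answer: D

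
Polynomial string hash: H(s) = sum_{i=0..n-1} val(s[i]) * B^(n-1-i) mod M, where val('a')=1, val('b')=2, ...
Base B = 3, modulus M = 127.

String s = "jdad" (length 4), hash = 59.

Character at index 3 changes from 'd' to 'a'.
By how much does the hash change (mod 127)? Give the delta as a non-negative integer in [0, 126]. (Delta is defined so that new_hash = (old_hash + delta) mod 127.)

Delta formula: (val(new) - val(old)) * B^(n-1-k) mod M
  val('a') - val('d') = 1 - 4 = -3
  B^(n-1-k) = 3^0 mod 127 = 1
  Delta = -3 * 1 mod 127 = 124

Answer: 124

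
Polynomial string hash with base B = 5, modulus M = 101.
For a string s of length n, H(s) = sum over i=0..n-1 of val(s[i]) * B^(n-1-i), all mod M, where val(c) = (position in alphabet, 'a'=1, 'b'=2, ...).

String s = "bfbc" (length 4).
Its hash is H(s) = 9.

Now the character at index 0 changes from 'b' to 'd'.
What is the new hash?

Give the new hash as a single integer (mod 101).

val('b') = 2, val('d') = 4
Position k = 0, exponent = n-1-k = 3
B^3 mod M = 5^3 mod 101 = 24
Delta = (4 - 2) * 24 mod 101 = 48
New hash = (9 + 48) mod 101 = 57

Answer: 57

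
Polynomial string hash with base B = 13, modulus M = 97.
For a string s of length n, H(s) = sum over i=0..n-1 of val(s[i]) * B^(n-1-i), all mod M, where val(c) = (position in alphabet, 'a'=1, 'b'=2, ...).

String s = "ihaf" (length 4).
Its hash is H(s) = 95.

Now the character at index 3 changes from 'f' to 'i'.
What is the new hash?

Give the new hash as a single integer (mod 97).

Answer: 1

Derivation:
val('f') = 6, val('i') = 9
Position k = 3, exponent = n-1-k = 0
B^0 mod M = 13^0 mod 97 = 1
Delta = (9 - 6) * 1 mod 97 = 3
New hash = (95 + 3) mod 97 = 1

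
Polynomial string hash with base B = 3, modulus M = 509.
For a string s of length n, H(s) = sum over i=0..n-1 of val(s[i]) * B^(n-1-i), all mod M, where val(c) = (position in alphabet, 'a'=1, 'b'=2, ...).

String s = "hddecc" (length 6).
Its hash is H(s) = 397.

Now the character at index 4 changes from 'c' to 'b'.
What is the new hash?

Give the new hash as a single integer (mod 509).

val('c') = 3, val('b') = 2
Position k = 4, exponent = n-1-k = 1
B^1 mod M = 3^1 mod 509 = 3
Delta = (2 - 3) * 3 mod 509 = 506
New hash = (397 + 506) mod 509 = 394

Answer: 394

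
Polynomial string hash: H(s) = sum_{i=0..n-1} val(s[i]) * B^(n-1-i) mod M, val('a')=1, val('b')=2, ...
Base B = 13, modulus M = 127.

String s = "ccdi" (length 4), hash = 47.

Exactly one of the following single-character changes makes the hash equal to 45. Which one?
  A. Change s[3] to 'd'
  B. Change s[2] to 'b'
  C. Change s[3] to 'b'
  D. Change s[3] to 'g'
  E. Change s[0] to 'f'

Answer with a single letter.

Answer: D

Derivation:
Option A: s[3]='i'->'d', delta=(4-9)*13^0 mod 127 = 122, hash=47+122 mod 127 = 42
Option B: s[2]='d'->'b', delta=(2-4)*13^1 mod 127 = 101, hash=47+101 mod 127 = 21
Option C: s[3]='i'->'b', delta=(2-9)*13^0 mod 127 = 120, hash=47+120 mod 127 = 40
Option D: s[3]='i'->'g', delta=(7-9)*13^0 mod 127 = 125, hash=47+125 mod 127 = 45 <-- target
Option E: s[0]='c'->'f', delta=(6-3)*13^3 mod 127 = 114, hash=47+114 mod 127 = 34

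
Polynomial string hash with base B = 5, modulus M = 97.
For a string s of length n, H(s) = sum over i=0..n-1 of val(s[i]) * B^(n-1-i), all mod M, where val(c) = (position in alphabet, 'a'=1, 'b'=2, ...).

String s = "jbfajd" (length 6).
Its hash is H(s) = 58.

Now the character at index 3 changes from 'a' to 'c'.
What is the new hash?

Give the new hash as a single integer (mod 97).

Answer: 11

Derivation:
val('a') = 1, val('c') = 3
Position k = 3, exponent = n-1-k = 2
B^2 mod M = 5^2 mod 97 = 25
Delta = (3 - 1) * 25 mod 97 = 50
New hash = (58 + 50) mod 97 = 11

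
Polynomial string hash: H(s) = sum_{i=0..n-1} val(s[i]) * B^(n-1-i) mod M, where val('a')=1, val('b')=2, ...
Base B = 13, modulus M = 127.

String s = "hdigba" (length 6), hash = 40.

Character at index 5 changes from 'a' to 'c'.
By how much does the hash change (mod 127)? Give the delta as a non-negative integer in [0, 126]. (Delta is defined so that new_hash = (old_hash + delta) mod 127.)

Delta formula: (val(new) - val(old)) * B^(n-1-k) mod M
  val('c') - val('a') = 3 - 1 = 2
  B^(n-1-k) = 13^0 mod 127 = 1
  Delta = 2 * 1 mod 127 = 2

Answer: 2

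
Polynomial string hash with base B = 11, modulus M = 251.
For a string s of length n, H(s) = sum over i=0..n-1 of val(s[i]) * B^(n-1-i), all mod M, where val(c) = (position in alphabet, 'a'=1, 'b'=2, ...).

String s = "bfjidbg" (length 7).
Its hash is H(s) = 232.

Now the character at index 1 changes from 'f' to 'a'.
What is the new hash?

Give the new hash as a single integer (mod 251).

val('f') = 6, val('a') = 1
Position k = 1, exponent = n-1-k = 5
B^5 mod M = 11^5 mod 251 = 160
Delta = (1 - 6) * 160 mod 251 = 204
New hash = (232 + 204) mod 251 = 185

Answer: 185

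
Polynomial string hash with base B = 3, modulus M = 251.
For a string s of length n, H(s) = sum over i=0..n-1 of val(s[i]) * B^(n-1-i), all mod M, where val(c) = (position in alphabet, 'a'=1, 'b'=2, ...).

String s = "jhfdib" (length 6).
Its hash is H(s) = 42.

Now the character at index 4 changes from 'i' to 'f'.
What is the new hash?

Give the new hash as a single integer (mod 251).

val('i') = 9, val('f') = 6
Position k = 4, exponent = n-1-k = 1
B^1 mod M = 3^1 mod 251 = 3
Delta = (6 - 9) * 3 mod 251 = 242
New hash = (42 + 242) mod 251 = 33

Answer: 33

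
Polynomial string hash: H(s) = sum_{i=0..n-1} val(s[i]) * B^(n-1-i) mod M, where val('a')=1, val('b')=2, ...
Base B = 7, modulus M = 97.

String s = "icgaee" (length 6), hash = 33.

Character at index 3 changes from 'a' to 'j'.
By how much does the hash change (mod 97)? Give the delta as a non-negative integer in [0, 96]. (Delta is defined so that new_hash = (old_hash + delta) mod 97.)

Answer: 53

Derivation:
Delta formula: (val(new) - val(old)) * B^(n-1-k) mod M
  val('j') - val('a') = 10 - 1 = 9
  B^(n-1-k) = 7^2 mod 97 = 49
  Delta = 9 * 49 mod 97 = 53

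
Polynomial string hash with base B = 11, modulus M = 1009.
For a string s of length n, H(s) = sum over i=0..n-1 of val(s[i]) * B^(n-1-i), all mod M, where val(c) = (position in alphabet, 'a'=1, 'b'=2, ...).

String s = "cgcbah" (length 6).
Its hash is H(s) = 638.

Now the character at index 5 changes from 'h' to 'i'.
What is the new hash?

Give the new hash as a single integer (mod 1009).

val('h') = 8, val('i') = 9
Position k = 5, exponent = n-1-k = 0
B^0 mod M = 11^0 mod 1009 = 1
Delta = (9 - 8) * 1 mod 1009 = 1
New hash = (638 + 1) mod 1009 = 639

Answer: 639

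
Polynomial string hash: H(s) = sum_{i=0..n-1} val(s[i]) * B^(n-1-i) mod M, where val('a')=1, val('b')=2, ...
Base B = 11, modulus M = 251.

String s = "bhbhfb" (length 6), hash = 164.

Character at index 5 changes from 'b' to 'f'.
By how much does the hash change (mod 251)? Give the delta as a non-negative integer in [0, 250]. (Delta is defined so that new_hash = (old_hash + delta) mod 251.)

Delta formula: (val(new) - val(old)) * B^(n-1-k) mod M
  val('f') - val('b') = 6 - 2 = 4
  B^(n-1-k) = 11^0 mod 251 = 1
  Delta = 4 * 1 mod 251 = 4

Answer: 4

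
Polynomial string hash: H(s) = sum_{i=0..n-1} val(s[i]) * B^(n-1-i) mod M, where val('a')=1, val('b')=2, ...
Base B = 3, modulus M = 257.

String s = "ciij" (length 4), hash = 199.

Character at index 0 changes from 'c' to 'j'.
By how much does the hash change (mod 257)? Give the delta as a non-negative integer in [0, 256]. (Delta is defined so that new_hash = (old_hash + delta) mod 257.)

Delta formula: (val(new) - val(old)) * B^(n-1-k) mod M
  val('j') - val('c') = 10 - 3 = 7
  B^(n-1-k) = 3^3 mod 257 = 27
  Delta = 7 * 27 mod 257 = 189

Answer: 189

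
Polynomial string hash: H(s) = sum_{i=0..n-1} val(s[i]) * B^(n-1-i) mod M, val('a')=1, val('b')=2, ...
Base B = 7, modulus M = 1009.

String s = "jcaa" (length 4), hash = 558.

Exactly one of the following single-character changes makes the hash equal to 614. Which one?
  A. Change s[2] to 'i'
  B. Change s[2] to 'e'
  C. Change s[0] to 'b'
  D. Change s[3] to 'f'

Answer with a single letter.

Option A: s[2]='a'->'i', delta=(9-1)*7^1 mod 1009 = 56, hash=558+56 mod 1009 = 614 <-- target
Option B: s[2]='a'->'e', delta=(5-1)*7^1 mod 1009 = 28, hash=558+28 mod 1009 = 586
Option C: s[0]='j'->'b', delta=(2-10)*7^3 mod 1009 = 283, hash=558+283 mod 1009 = 841
Option D: s[3]='a'->'f', delta=(6-1)*7^0 mod 1009 = 5, hash=558+5 mod 1009 = 563

Answer: A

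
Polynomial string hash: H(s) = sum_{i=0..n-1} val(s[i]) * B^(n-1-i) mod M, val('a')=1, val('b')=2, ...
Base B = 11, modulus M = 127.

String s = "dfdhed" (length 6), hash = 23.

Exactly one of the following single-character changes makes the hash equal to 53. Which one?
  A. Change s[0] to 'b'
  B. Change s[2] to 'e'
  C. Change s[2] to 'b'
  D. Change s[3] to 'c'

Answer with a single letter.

Answer: D

Derivation:
Option A: s[0]='d'->'b', delta=(2-4)*11^5 mod 127 = 97, hash=23+97 mod 127 = 120
Option B: s[2]='d'->'e', delta=(5-4)*11^3 mod 127 = 61, hash=23+61 mod 127 = 84
Option C: s[2]='d'->'b', delta=(2-4)*11^3 mod 127 = 5, hash=23+5 mod 127 = 28
Option D: s[3]='h'->'c', delta=(3-8)*11^2 mod 127 = 30, hash=23+30 mod 127 = 53 <-- target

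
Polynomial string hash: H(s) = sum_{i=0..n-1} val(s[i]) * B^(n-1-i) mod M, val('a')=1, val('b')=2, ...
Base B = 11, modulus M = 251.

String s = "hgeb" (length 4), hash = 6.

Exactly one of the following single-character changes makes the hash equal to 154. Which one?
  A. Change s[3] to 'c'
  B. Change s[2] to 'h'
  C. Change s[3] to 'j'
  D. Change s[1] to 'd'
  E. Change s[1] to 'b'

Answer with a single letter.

Option A: s[3]='b'->'c', delta=(3-2)*11^0 mod 251 = 1, hash=6+1 mod 251 = 7
Option B: s[2]='e'->'h', delta=(8-5)*11^1 mod 251 = 33, hash=6+33 mod 251 = 39
Option C: s[3]='b'->'j', delta=(10-2)*11^0 mod 251 = 8, hash=6+8 mod 251 = 14
Option D: s[1]='g'->'d', delta=(4-7)*11^2 mod 251 = 139, hash=6+139 mod 251 = 145
Option E: s[1]='g'->'b', delta=(2-7)*11^2 mod 251 = 148, hash=6+148 mod 251 = 154 <-- target

Answer: E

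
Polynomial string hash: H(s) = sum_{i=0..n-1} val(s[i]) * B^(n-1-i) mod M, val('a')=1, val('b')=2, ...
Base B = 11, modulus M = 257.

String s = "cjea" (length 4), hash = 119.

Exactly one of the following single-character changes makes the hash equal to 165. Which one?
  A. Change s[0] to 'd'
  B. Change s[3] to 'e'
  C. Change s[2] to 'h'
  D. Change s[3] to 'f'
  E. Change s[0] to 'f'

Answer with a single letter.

Option A: s[0]='c'->'d', delta=(4-3)*11^3 mod 257 = 46, hash=119+46 mod 257 = 165 <-- target
Option B: s[3]='a'->'e', delta=(5-1)*11^0 mod 257 = 4, hash=119+4 mod 257 = 123
Option C: s[2]='e'->'h', delta=(8-5)*11^1 mod 257 = 33, hash=119+33 mod 257 = 152
Option D: s[3]='a'->'f', delta=(6-1)*11^0 mod 257 = 5, hash=119+5 mod 257 = 124
Option E: s[0]='c'->'f', delta=(6-3)*11^3 mod 257 = 138, hash=119+138 mod 257 = 0

Answer: A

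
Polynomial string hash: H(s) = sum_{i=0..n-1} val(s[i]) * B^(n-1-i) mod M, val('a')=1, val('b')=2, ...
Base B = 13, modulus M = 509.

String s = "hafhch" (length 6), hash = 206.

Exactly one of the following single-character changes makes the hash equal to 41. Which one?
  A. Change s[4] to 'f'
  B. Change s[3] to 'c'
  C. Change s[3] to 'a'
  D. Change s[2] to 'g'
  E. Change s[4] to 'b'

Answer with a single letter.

Answer: C

Derivation:
Option A: s[4]='c'->'f', delta=(6-3)*13^1 mod 509 = 39, hash=206+39 mod 509 = 245
Option B: s[3]='h'->'c', delta=(3-8)*13^2 mod 509 = 173, hash=206+173 mod 509 = 379
Option C: s[3]='h'->'a', delta=(1-8)*13^2 mod 509 = 344, hash=206+344 mod 509 = 41 <-- target
Option D: s[2]='f'->'g', delta=(7-6)*13^3 mod 509 = 161, hash=206+161 mod 509 = 367
Option E: s[4]='c'->'b', delta=(2-3)*13^1 mod 509 = 496, hash=206+496 mod 509 = 193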